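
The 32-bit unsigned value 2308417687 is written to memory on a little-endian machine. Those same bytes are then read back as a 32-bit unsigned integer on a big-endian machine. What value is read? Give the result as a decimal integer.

2308417687 in 32-bit hexadecimal is 0x8997A897.
Stored little-endian, the bytes at ascending addresses are 97 A8 97 89.
Read back as big-endian, the last byte is least significant, giving 0x97A89789.
0x97A89789 = 2544408457.

2544408457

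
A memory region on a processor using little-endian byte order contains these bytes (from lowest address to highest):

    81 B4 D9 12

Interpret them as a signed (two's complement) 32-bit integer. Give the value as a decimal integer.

316257409

Little-endian stores the least-significant byte at the lowest address.
Reassemble most-significant byte first: 12 D9 B4 81 → 0x12D9B481.
0x12D9B481 = 316257409.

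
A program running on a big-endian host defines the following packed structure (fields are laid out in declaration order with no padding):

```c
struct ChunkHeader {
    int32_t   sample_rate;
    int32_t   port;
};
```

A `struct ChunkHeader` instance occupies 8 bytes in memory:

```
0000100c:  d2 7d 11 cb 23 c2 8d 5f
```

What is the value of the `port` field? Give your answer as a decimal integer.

599952735

`port` follows `sample_rate` (4 bytes), so it starts at byte offset 4 and occupies 4 bytes.
Bytes at offsets 4..7: 23 C2 8D 5F.
Big-endian stores the most-significant byte at the lowest address.
The bytes are already most-significant first: 0x23C28D5F.
0x23C28D5F = 599952735.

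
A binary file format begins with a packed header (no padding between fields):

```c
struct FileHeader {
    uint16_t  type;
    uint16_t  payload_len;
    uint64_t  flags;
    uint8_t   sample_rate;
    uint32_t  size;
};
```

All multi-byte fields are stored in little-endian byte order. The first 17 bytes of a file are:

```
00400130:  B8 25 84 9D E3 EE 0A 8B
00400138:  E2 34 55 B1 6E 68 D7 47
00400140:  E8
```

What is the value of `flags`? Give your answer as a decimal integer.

12778177665333653219

`flags` follows `type` (2 B), `payload_len` (2 B), so it starts at offset 2 + 2 = 4 and occupies 8 bytes.
Bytes at offsets 4..11: E3 EE 0A 8B E2 34 55 B1.
In little-endian order the low byte comes first in memory.
Reassemble most-significant byte first: B1 55 34 E2 8B 0A EE E3 → 0xB15534E28B0AEEE3.
0xB15534E28B0AEEE3 = 12778177665333653219.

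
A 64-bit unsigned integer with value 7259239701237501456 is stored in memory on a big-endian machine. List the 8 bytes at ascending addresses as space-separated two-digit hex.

7259239701237501456 in hexadecimal, padded to 64 bits, is 0x64BE000C13AC8E10.
Split into bytes (most-significant first): 64 BE 00 0C 13 AC 8E 10.
In big-endian order the high byte comes first in memory.
So the memory order matches the most-significant-first order: 64 BE 00 0C 13 AC 8E 10.

64 BE 00 0C 13 AC 8E 10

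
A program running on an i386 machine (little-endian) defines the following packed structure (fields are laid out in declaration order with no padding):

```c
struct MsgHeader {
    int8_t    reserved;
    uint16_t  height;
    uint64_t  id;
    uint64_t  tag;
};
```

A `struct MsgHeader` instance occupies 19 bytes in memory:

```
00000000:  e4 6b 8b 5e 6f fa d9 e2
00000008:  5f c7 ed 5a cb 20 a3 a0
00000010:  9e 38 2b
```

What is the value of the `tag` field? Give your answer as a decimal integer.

`tag` follows `reserved` (1 B), `height` (2 B), `id` (8 B), so it starts at offset 1 + 2 + 8 = 11 and occupies 8 bytes.
Bytes at offsets 11..18: 5A CB 20 A3 A0 9E 38 2B.
In little-endian order the low byte comes first in memory.
Reassemble most-significant byte first: 2B 38 9E A0 A3 20 CB 5A → 0x2B389EA0A320CB5A.
0x2B389EA0A320CB5A = 3114413555095489370.

3114413555095489370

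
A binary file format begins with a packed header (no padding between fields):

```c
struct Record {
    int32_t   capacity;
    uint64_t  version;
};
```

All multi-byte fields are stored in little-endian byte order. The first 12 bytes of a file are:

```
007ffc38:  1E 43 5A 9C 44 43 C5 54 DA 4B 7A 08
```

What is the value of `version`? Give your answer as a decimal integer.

`version` follows `capacity` (4 bytes), so it starts at byte offset 4 and occupies 8 bytes.
Bytes at offsets 4..11: 44 43 C5 54 DA 4B 7A 08.
In little-endian order the low byte comes first in memory.
Reassemble most-significant byte first: 08 7A 4B DA 54 C5 43 44 → 0x087A4BDA54C54344.
0x087A4BDA54C54344 = 610884100559291204.

610884100559291204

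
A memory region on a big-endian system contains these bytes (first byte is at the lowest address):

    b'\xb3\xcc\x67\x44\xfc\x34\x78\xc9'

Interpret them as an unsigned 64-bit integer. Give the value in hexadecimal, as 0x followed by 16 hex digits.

0xB3CC6744FC3478C9

Big-endian stores the most-significant byte at the lowest address.
The bytes are already most-significant first: 0xB3CC6744FC3478C9.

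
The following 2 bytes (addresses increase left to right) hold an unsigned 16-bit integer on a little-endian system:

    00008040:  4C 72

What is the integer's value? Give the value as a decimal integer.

In little-endian order the low byte comes first in memory.
Reassemble most-significant byte first: 72 4C → 0x724C.
0x724C = 29260.

29260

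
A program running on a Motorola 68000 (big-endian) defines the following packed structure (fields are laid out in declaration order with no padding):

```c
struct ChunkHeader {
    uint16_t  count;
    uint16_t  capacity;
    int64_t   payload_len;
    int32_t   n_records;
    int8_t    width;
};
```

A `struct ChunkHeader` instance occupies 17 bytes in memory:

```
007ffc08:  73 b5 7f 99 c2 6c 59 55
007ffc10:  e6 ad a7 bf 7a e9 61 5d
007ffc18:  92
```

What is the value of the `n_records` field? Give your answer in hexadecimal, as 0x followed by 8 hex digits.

0x7AE9615D

`n_records` follows `count` (2 B), `capacity` (2 B), `payload_len` (8 B), so it starts at offset 2 + 2 + 8 = 12 and occupies 4 bytes.
Bytes at offsets 12..15: 7A E9 61 5D.
Big-endian stores the most-significant byte at the lowest address.
The bytes are already most-significant first: 0x7AE9615D.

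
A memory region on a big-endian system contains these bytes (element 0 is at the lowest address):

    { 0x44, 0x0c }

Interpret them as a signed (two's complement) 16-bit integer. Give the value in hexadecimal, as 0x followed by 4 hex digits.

0x440C

Big-endian stores the most-significant byte at the lowest address.
The bytes are already most-significant first: 0x440C.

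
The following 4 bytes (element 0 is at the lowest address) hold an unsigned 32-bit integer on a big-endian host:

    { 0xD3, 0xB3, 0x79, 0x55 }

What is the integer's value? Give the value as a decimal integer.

In big-endian order the high byte comes first in memory.
The bytes are already most-significant first: 0xD3B37955.
0xD3B37955 = 3551754581.

3551754581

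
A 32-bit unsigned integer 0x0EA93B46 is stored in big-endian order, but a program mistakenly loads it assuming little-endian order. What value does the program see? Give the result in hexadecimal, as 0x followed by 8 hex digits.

0x463BA90E

Stored big-endian, the bytes at ascending addresses are 0E A9 3B 46.
Read back as little-endian, the first byte is least significant, giving 0x463BA90E.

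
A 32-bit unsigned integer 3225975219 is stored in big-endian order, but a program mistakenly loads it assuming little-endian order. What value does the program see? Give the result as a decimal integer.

3011070144

3225975219 in 32-bit hexadecimal is 0xC04879B3.
Stored big-endian, the bytes at ascending addresses are C0 48 79 B3.
Read back as little-endian, the first byte is least significant, giving 0xB37948C0.
0xB37948C0 = 3011070144.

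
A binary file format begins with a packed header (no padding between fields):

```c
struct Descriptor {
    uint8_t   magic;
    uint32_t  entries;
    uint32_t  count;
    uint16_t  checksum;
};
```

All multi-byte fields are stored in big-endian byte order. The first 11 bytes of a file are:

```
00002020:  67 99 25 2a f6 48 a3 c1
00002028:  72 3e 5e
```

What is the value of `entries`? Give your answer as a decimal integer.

`entries` follows `magic` (1 byte), so it starts at byte offset 1 and occupies 4 bytes.
Bytes at offsets 1..4: 99 25 2A F6.
Big-endian stores the most-significant byte at the lowest address.
The bytes are already most-significant first: 0x99252AF6.
0x99252AF6 = 2569349878.

2569349878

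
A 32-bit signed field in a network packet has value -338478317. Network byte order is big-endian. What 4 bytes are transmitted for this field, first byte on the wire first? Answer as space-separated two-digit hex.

EB D3 3B 13

Two's complement of -338478317 in 32 bits: 338478317 = 0x142CC4ED; invert → 0xEBD33B12; add 1 → 0xEBD33B13.
Split into bytes (most-significant first): EB D3 3B 13.
Big-endian stores the most-significant byte at the lowest address.
So the memory order matches the most-significant-first order: EB D3 3B 13.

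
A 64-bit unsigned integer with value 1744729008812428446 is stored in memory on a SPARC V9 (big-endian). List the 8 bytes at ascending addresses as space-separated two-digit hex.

18 36 85 CA 1F 95 8C 9E

1744729008812428446 in hexadecimal, padded to 64 bits, is 0x183685CA1F958C9E.
Split into bytes (most-significant first): 18 36 85 CA 1F 95 8C 9E.
Big-endian: lowest address holds the most-significant byte.
So the memory order matches the most-significant-first order: 18 36 85 CA 1F 95 8C 9E.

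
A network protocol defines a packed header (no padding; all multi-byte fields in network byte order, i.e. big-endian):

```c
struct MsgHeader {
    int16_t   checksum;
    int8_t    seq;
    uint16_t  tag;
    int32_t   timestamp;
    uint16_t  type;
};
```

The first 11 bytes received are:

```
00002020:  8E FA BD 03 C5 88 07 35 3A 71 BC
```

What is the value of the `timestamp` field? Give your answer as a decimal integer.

-2012793542

`timestamp` follows `checksum` (2 B), `seq` (1 B), `tag` (2 B), so it starts at offset 2 + 1 + 2 = 5 and occupies 4 bytes.
Bytes at offsets 5..8: 88 07 35 3A.
In big-endian order the high byte comes first in memory.
The bytes are already most-significant first: 0x8807353A.
Top bit is set, so as a signed 32-bit value this is 0x8807353A − 2^32 = -2012793542.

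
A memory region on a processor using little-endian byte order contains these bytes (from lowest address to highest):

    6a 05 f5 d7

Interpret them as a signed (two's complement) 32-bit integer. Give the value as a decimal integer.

In little-endian order the low byte comes first in memory.
Reassemble most-significant byte first: D7 F5 05 6A → 0xD7F5056A.
Top bit is set, so as a signed 32-bit value this is 0xD7F5056A − 2^32 = -671808150.

-671808150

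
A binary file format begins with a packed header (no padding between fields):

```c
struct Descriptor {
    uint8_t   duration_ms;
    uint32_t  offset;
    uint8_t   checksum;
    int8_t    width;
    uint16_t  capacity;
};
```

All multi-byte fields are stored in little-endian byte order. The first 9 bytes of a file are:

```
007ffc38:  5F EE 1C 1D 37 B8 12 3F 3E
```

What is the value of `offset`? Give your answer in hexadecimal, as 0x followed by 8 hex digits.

`offset` follows `duration_ms` (1 byte), so it starts at byte offset 1 and occupies 4 bytes.
Bytes at offsets 1..4: EE 1C 1D 37.
In little-endian order the low byte comes first in memory.
Reassemble most-significant byte first: 37 1D 1C EE → 0x371D1CEE.

0x371D1CEE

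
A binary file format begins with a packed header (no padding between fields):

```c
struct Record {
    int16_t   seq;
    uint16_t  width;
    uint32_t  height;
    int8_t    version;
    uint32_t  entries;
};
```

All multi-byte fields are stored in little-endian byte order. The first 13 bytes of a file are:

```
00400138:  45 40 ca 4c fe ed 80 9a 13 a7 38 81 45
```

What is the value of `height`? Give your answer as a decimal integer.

2592140798

`height` follows `seq` (2 B), `width` (2 B), so it starts at offset 2 + 2 = 4 and occupies 4 bytes.
Bytes at offsets 4..7: FE ED 80 9A.
In little-endian order the low byte comes first in memory.
Reassemble most-significant byte first: 9A 80 ED FE → 0x9A80EDFE.
0x9A80EDFE = 2592140798.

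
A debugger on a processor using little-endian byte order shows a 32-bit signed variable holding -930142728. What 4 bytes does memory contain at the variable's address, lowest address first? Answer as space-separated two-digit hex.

Two's complement of -930142728 in 32 bits: 930142728 = 0x3770DA08; invert → 0xC88F25F7; add 1 → 0xC88F25F8.
Split into bytes (most-significant first): C8 8F 25 F8.
Little-endian stores the least-significant byte at the lowest address.
So at ascending addresses the bytes are F8 25 8F C8.

F8 25 8F C8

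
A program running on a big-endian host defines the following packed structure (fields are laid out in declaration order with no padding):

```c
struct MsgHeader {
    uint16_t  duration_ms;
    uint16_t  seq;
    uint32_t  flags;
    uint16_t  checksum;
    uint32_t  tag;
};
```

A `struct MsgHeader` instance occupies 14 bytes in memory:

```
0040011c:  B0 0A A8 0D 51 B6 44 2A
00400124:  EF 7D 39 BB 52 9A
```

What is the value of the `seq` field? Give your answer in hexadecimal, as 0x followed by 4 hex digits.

`seq` follows `duration_ms` (2 bytes), so it starts at byte offset 2 and occupies 2 bytes.
Bytes at offsets 2..3: A8 0D.
Big-endian stores the most-significant byte at the lowest address.
The bytes are already most-significant first: 0xA80D.

0xA80D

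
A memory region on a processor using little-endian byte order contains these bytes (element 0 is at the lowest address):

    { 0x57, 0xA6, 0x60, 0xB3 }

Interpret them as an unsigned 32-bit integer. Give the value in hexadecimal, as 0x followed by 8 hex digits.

In little-endian order the low byte comes first in memory.
Reassemble most-significant byte first: B3 60 A6 57 → 0xB360A657.

0xB360A657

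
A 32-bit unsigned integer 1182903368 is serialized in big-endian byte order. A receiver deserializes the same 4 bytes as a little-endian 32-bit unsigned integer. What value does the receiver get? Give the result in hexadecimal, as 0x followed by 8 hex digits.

1182903368 in 32-bit hexadecimal is 0x4681AC48.
Stored big-endian, the bytes at ascending addresses are 46 81 AC 48.
Read back as little-endian, the first byte is least significant, giving 0x48AC8146.

0x48AC8146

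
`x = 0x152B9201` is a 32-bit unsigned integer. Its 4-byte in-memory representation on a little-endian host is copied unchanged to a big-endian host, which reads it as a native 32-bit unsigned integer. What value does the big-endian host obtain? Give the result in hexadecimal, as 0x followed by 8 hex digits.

Stored little-endian, the bytes at ascending addresses are 01 92 2B 15.
Read back as big-endian, the last byte is least significant, giving 0x01922B15.

0x01922B15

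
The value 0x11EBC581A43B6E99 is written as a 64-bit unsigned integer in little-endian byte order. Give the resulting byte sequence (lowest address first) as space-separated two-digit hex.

Split into bytes (most-significant first): 11 EB C5 81 A4 3B 6E 99.
In little-endian order the low byte comes first in memory.
So at ascending addresses the bytes are 99 6E 3B A4 81 C5 EB 11.

99 6E 3B A4 81 C5 EB 11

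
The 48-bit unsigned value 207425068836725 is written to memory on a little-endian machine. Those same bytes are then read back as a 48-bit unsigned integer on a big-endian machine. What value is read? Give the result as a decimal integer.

129362467333820

207425068836725 in 48-bit hexadecimal is 0xBCA6E98BA775.
Stored little-endian, the bytes at ascending addresses are 75 A7 8B E9 A6 BC.
Read back as big-endian, the last byte is least significant, giving 0x75A78BE9A6BC.
0x75A78BE9A6BC = 129362467333820.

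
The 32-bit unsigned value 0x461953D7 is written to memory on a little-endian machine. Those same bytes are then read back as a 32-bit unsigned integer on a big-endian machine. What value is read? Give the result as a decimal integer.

Stored little-endian, the bytes at ascending addresses are D7 53 19 46.
Read back as big-endian, the last byte is least significant, giving 0xD7531946.
0xD7531946 = 3612547398.

3612547398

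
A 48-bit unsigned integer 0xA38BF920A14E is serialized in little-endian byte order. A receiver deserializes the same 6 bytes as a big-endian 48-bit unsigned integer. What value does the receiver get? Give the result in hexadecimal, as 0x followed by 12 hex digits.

0x4EA120F98BA3

Stored little-endian, the bytes at ascending addresses are 4E A1 20 F9 8B A3.
Read back as big-endian, the last byte is least significant, giving 0x4EA120F98BA3.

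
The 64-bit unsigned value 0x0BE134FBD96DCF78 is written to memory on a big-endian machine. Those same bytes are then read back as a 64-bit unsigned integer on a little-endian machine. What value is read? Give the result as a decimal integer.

Stored big-endian, the bytes at ascending addresses are 0B E1 34 FB D9 6D CF 78.
Read back as little-endian, the first byte is least significant, giving 0x78CF6DD9FB34E10B.
0x78CF6DD9FB34E10B = 8705297387720335627.

8705297387720335627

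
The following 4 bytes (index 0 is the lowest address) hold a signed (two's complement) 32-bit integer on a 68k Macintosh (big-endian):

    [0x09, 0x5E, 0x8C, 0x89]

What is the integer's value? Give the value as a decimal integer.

Big-endian stores the most-significant byte at the lowest address.
The bytes are already most-significant first: 0x095E8C89.
0x095E8C89 = 157191305.

157191305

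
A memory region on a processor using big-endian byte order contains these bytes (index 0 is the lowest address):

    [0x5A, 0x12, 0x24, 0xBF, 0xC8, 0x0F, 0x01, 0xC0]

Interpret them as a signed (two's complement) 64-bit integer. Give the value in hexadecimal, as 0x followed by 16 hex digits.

Big-endian: lowest address holds the most-significant byte.
The bytes are already most-significant first: 0x5A1224BFC80F01C0.

0x5A1224BFC80F01C0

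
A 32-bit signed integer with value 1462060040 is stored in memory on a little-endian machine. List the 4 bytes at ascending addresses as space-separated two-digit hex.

1462060040 in hexadecimal, padded to 32 bits, is 0x57254408.
Split into bytes (most-significant first): 57 25 44 08.
In little-endian order the low byte comes first in memory.
So at ascending addresses the bytes are 08 44 25 57.

08 44 25 57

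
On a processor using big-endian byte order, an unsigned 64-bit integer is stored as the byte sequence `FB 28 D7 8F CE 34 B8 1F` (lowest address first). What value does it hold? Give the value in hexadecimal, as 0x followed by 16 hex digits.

0xFB28D78FCE34B81F

In big-endian order the high byte comes first in memory.
The bytes are already most-significant first: 0xFB28D78FCE34B81F.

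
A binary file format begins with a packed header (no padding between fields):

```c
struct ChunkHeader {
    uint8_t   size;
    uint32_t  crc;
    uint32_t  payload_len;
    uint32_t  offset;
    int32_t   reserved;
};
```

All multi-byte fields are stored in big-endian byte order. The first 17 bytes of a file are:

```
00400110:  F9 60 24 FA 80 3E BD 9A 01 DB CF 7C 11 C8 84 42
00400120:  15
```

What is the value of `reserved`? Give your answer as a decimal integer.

`reserved` follows `size` (1 B), `crc` (4 B), `payload_len` (4 B), `offset` (4 B), so it starts at offset 1 + 4 + 4 + 4 = 13 and occupies 4 bytes.
Bytes at offsets 13..16: C8 84 42 15.
Big-endian stores the most-significant byte at the lowest address.
The bytes are already most-significant first: 0xC8844215.
Top bit is set, so as a signed 32-bit value this is 0xC8844215 − 2^32 = -930856427.

-930856427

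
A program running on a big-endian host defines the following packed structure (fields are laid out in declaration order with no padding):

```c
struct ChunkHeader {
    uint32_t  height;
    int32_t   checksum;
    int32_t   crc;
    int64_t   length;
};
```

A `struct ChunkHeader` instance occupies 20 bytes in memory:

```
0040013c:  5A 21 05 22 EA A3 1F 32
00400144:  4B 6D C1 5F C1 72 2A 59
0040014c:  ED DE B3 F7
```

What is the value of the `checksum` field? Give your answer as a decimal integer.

-358408398

`checksum` follows `height` (4 bytes), so it starts at byte offset 4 and occupies 4 bytes.
Bytes at offsets 4..7: EA A3 1F 32.
In big-endian order the high byte comes first in memory.
The bytes are already most-significant first: 0xEAA31F32.
Top bit is set, so as a signed 32-bit value this is 0xEAA31F32 − 2^32 = -358408398.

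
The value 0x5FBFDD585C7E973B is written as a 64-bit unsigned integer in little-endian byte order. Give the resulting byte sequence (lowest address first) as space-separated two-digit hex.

Split into bytes (most-significant first): 5F BF DD 58 5C 7E 97 3B.
Little-endian: lowest address holds the least-significant byte.
So at ascending addresses the bytes are 3B 97 7E 5C 58 DD BF 5F.

3B 97 7E 5C 58 DD BF 5F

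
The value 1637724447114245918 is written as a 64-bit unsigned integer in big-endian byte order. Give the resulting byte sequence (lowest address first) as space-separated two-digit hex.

1637724447114245918 in hexadecimal, padded to 64 bits, is 0x16BA5DB52637B71E.
Split into bytes (most-significant first): 16 BA 5D B5 26 37 B7 1E.
Big-endian stores the most-significant byte at the lowest address.
So the memory order matches the most-significant-first order: 16 BA 5D B5 26 37 B7 1E.

16 BA 5D B5 26 37 B7 1E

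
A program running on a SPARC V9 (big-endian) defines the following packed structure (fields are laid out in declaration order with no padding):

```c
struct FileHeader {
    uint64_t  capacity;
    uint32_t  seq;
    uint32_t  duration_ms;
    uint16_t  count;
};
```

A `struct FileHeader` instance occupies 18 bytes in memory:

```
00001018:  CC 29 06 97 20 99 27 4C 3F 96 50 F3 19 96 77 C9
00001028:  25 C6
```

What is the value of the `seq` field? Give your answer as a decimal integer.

`seq` follows `capacity` (8 bytes), so it starts at byte offset 8 and occupies 4 bytes.
Bytes at offsets 8..11: 3F 96 50 F3.
In big-endian order the high byte comes first in memory.
The bytes are already most-significant first: 0x3F9650F3.
0x3F9650F3 = 1066815731.

1066815731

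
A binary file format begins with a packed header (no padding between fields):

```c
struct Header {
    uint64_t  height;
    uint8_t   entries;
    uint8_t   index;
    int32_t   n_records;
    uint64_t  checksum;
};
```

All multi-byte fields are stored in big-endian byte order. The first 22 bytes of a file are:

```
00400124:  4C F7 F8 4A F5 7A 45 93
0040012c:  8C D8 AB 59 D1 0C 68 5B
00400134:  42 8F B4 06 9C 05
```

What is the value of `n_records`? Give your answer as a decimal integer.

-1420177140

`n_records` follows `height` (8 B), `entries` (1 B), `index` (1 B), so it starts at offset 8 + 1 + 1 = 10 and occupies 4 bytes.
Bytes at offsets 10..13: AB 59 D1 0C.
Big-endian stores the most-significant byte at the lowest address.
The bytes are already most-significant first: 0xAB59D10C.
Top bit is set, so as a signed 32-bit value this is 0xAB59D10C − 2^32 = -1420177140.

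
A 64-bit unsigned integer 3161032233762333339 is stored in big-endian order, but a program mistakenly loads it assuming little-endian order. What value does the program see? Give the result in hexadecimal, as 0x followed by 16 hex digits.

3161032233762333339 in 64-bit hexadecimal is 0x2BDE3E1198F6A29B.
Stored big-endian, the bytes at ascending addresses are 2B DE 3E 11 98 F6 A2 9B.
Read back as little-endian, the first byte is least significant, giving 0x9BA2F698113EDE2B.

0x9BA2F698113EDE2B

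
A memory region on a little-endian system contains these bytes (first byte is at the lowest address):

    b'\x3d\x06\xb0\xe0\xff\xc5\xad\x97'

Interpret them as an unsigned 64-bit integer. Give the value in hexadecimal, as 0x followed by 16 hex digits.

Little-endian: lowest address holds the least-significant byte.
Reassemble most-significant byte first: 97 AD C5 FF E0 B0 06 3D → 0x97ADC5FFE0B0063D.

0x97ADC5FFE0B0063D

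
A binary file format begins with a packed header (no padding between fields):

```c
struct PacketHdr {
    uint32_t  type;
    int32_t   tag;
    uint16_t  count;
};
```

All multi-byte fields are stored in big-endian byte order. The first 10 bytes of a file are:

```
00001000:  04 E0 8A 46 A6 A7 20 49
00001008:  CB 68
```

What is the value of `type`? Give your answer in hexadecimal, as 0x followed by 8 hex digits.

`type` is the first field, at byte offset 0, occupying 4 bytes.
Bytes at offsets 0..3: 04 E0 8A 46.
Big-endian stores the most-significant byte at the lowest address.
The bytes are already most-significant first: 0x04E08A46.

0x04E08A46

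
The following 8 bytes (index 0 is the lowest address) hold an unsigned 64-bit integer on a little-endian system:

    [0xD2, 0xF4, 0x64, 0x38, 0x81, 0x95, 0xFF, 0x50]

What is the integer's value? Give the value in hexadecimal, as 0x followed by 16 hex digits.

0x50FF95813864F4D2

Little-endian: lowest address holds the least-significant byte.
Reassemble most-significant byte first: 50 FF 95 81 38 64 F4 D2 → 0x50FF95813864F4D2.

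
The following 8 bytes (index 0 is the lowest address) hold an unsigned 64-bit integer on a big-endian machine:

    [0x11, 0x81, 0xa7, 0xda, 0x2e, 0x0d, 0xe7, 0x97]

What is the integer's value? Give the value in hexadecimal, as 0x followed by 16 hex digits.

0x1181A7DA2E0DE797

Big-endian stores the most-significant byte at the lowest address.
The bytes are already most-significant first: 0x1181A7DA2E0DE797.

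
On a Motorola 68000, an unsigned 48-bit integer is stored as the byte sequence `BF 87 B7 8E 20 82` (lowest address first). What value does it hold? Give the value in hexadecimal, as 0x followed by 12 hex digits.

In big-endian order the high byte comes first in memory.
The bytes are already most-significant first: 0xBF87B78E2082.

0xBF87B78E2082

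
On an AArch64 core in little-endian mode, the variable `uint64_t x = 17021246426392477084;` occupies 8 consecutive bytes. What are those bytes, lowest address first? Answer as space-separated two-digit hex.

9C BD 82 3F 71 9D 37 EC

17021246426392477084 in hexadecimal, padded to 64 bits, is 0xEC379D713F82BD9C.
Split into bytes (most-significant first): EC 37 9D 71 3F 82 BD 9C.
In little-endian order the low byte comes first in memory.
So at ascending addresses the bytes are 9C BD 82 3F 71 9D 37 EC.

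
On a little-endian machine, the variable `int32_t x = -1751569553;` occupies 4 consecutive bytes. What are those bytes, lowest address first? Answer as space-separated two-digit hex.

6F 2B 99 97

Two's complement of -1751569553 in 32 bits: 1751569553 = 0x6866D491; invert → 0x97992B6E; add 1 → 0x97992B6F.
Split into bytes (most-significant first): 97 99 2B 6F.
Little-endian stores the least-significant byte at the lowest address.
So at ascending addresses the bytes are 6F 2B 99 97.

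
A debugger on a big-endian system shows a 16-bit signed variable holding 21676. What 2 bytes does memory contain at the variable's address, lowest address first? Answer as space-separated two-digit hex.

54 AC

21676 in hexadecimal, padded to 16 bits, is 0x54AC.
Split into bytes (most-significant first): 54 AC.
Big-endian stores the most-significant byte at the lowest address.
So the memory order matches the most-significant-first order: 54 AC.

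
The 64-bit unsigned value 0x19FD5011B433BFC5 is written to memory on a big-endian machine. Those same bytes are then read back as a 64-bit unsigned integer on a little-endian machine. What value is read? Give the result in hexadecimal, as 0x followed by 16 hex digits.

Stored big-endian, the bytes at ascending addresses are 19 FD 50 11 B4 33 BF C5.
Read back as little-endian, the first byte is least significant, giving 0xC5BF33B41150FD19.

0xC5BF33B41150FD19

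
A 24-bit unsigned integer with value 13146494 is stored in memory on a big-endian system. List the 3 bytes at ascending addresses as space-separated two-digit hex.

13146494 in hexadecimal, padded to 24 bits, is 0xC8997E.
Split into bytes (most-significant first): C8 99 7E.
Big-endian stores the most-significant byte at the lowest address.
So the memory order matches the most-significant-first order: C8 99 7E.

C8 99 7E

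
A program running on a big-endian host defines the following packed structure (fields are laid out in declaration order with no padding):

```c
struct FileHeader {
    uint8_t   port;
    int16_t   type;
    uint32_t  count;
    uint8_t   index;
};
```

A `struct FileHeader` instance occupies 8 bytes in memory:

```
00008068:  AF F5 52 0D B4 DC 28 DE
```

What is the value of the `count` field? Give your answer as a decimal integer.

`count` follows `port` (1 B), `type` (2 B), so it starts at offset 1 + 2 = 3 and occupies 4 bytes.
Bytes at offsets 3..6: 0D B4 DC 28.
In big-endian order the high byte comes first in memory.
The bytes are already most-significant first: 0x0DB4DC28.
0x0DB4DC28 = 229956648.

229956648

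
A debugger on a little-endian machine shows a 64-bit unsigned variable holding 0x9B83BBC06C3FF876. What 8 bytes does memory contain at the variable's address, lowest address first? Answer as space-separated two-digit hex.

76 F8 3F 6C C0 BB 83 9B

Split into bytes (most-significant first): 9B 83 BB C0 6C 3F F8 76.
In little-endian order the low byte comes first in memory.
So at ascending addresses the bytes are 76 F8 3F 6C C0 BB 83 9B.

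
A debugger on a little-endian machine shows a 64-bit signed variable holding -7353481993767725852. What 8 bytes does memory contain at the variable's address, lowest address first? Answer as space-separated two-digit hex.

Two's complement of -7353481993767725852 in 64 bits: 7353481993767725852 = 0x660CD0E9B4C1AB1C; invert → 0x99F32F164B3E54E3; add 1 → 0x99F32F164B3E54E4.
Split into bytes (most-significant first): 99 F3 2F 16 4B 3E 54 E4.
Little-endian stores the least-significant byte at the lowest address.
So at ascending addresses the bytes are E4 54 3E 4B 16 2F F3 99.

E4 54 3E 4B 16 2F F3 99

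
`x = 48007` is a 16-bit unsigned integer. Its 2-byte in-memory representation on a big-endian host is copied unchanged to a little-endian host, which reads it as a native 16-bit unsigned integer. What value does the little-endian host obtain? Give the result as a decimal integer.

34747

48007 in 16-bit hexadecimal is 0xBB87.
Stored big-endian, the bytes at ascending addresses are BB 87.
Read back as little-endian, the first byte is least significant, giving 0x87BB.
0x87BB = 34747.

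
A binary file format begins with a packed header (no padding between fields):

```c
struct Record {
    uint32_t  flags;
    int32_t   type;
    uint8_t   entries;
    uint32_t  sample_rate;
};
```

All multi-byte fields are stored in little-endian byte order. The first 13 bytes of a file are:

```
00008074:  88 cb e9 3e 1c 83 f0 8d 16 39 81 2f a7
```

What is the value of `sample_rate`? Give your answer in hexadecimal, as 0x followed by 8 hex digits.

`sample_rate` follows `flags` (4 B), `type` (4 B), `entries` (1 B), so it starts at offset 4 + 4 + 1 = 9 and occupies 4 bytes.
Bytes at offsets 9..12: 39 81 2F A7.
Little-endian stores the least-significant byte at the lowest address.
Reassemble most-significant byte first: A7 2F 81 39 → 0xA72F8139.

0xA72F8139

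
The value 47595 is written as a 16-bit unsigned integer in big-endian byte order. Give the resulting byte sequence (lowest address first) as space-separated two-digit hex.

47595 in hexadecimal, padded to 16 bits, is 0xB9EB.
Split into bytes (most-significant first): B9 EB.
Big-endian stores the most-significant byte at the lowest address.
So the memory order matches the most-significant-first order: B9 EB.

B9 EB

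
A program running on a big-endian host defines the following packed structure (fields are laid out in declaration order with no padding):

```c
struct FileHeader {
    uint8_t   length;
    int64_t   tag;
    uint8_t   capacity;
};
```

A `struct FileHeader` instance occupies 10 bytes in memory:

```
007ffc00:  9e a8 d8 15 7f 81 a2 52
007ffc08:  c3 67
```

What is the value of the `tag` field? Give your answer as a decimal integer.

`tag` follows `length` (1 byte), so it starts at byte offset 1 and occupies 8 bytes.
Bytes at offsets 1..8: A8 D8 15 7F 81 A2 52 C3.
In big-endian order the high byte comes first in memory.
The bytes are already most-significant first: 0xA8D8157F81A252C3.
Top bit is set, so as a signed 64-bit value this is 0xA8D8157F81A252C3 − 2^64 = -6280246042988227901.

-6280246042988227901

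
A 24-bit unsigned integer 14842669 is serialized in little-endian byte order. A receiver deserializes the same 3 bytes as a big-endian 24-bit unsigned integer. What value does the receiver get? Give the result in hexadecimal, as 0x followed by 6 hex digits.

0x2D7BE2

14842669 in 24-bit hexadecimal is 0xE27B2D.
Stored little-endian, the bytes at ascending addresses are 2D 7B E2.
Read back as big-endian, the last byte is least significant, giving 0x2D7BE2.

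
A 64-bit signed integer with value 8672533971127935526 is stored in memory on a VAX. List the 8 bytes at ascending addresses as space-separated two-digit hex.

26 A2 96 9B B2 07 5B 78

8672533971127935526 in hexadecimal, padded to 64 bits, is 0x785B07B29B96A226.
Split into bytes (most-significant first): 78 5B 07 B2 9B 96 A2 26.
Little-endian: lowest address holds the least-significant byte.
So at ascending addresses the bytes are 26 A2 96 9B B2 07 5B 78.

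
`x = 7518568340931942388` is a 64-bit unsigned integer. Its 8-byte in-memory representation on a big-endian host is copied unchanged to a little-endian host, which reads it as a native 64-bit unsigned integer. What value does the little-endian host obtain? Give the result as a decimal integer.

7518568340931942388 in 64-bit hexadecimal is 0x685752122CBF17F4.
Stored big-endian, the bytes at ascending addresses are 68 57 52 12 2C BF 17 F4.
Read back as little-endian, the first byte is least significant, giving 0xF417BF2C12525768.
0xF417BF2C12525768 = 17588737065725613928.

17588737065725613928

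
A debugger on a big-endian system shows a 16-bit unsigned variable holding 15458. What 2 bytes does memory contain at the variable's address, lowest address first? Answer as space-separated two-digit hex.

15458 in hexadecimal, padded to 16 bits, is 0x3C62.
Split into bytes (most-significant first): 3C 62.
In big-endian order the high byte comes first in memory.
So the memory order matches the most-significant-first order: 3C 62.

3C 62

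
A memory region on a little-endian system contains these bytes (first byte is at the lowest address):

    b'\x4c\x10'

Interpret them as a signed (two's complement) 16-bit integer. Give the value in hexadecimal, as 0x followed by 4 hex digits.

Little-endian: lowest address holds the least-significant byte.
Reassemble most-significant byte first: 10 4C → 0x104C.

0x104C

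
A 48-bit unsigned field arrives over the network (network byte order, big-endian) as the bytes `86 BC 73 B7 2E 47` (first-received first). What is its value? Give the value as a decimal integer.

148143953358407

Big-endian: lowest address holds the most-significant byte.
The bytes are already most-significant first: 0x86BC73B72E47.
0x86BC73B72E47 = 148143953358407.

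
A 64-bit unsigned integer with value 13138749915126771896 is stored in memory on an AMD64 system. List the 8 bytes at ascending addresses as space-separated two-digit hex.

B8 30 D3 8B 6F 37 56 B6

13138749915126771896 in hexadecimal, padded to 64 bits, is 0xB656376F8BD330B8.
Split into bytes (most-significant first): B6 56 37 6F 8B D3 30 B8.
In little-endian order the low byte comes first in memory.
So at ascending addresses the bytes are B8 30 D3 8B 6F 37 56 B6.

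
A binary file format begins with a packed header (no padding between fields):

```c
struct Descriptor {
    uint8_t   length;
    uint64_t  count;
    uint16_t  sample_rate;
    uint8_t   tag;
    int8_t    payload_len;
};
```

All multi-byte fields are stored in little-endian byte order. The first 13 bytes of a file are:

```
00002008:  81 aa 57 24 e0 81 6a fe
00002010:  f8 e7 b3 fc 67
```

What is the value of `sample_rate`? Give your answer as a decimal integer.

`sample_rate` follows `length` (1 B), `count` (8 B), so it starts at offset 1 + 8 = 9 and occupies 2 bytes.
Bytes at offsets 9..10: E7 B3.
In little-endian order the low byte comes first in memory.
Reassemble most-significant byte first: B3 E7 → 0xB3E7.
0xB3E7 = 46055.

46055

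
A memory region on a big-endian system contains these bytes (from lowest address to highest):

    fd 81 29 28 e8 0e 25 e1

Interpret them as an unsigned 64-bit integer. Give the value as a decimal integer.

Big-endian: lowest address holds the most-significant byte.
The bytes are already most-significant first: 0xFD812928E80E25E1.
0xFD812928E80E25E1 = 18266926819260114401.

18266926819260114401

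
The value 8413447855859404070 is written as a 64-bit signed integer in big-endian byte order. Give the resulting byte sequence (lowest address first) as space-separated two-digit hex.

8413447855859404070 in hexadecimal, padded to 64 bits, is 0x74C2923FA0C58D26.
Split into bytes (most-significant first): 74 C2 92 3F A0 C5 8D 26.
Big-endian stores the most-significant byte at the lowest address.
So the memory order matches the most-significant-first order: 74 C2 92 3F A0 C5 8D 26.

74 C2 92 3F A0 C5 8D 26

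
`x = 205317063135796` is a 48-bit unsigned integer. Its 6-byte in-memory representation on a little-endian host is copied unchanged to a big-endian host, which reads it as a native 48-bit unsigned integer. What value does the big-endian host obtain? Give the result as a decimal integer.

205317063135796 in 48-bit hexadecimal is 0xBABC1A9D5234.
Stored little-endian, the bytes at ascending addresses are 34 52 9D 1A BC BA.
Read back as big-endian, the last byte is least significant, giving 0x34529D1ABCBA.
0x34529D1ABCBA = 57529427737786.

57529427737786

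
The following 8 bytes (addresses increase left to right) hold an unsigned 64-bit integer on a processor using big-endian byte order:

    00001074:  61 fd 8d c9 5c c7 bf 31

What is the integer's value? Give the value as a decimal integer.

7060955686771343153

In big-endian order the high byte comes first in memory.
The bytes are already most-significant first: 0x61FD8DC95CC7BF31.
0x61FD8DC95CC7BF31 = 7060955686771343153.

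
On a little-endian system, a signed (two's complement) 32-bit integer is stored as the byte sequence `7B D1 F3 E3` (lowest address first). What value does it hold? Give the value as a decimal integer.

-470560389

Little-endian stores the least-significant byte at the lowest address.
Reassemble most-significant byte first: E3 F3 D1 7B → 0xE3F3D17B.
Top bit is set, so as a signed 32-bit value this is 0xE3F3D17B − 2^32 = -470560389.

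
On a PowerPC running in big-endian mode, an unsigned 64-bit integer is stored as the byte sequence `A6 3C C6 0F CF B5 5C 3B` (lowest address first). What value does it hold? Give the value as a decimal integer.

11978666880110255163

In big-endian order the high byte comes first in memory.
The bytes are already most-significant first: 0xA63CC60FCFB55C3B.
0xA63CC60FCFB55C3B = 11978666880110255163.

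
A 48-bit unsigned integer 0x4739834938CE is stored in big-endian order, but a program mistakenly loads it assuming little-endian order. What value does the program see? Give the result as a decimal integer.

226741146827079

Stored big-endian, the bytes at ascending addresses are 47 39 83 49 38 CE.
Read back as little-endian, the first byte is least significant, giving 0xCE3849833947.
0xCE3849833947 = 226741146827079.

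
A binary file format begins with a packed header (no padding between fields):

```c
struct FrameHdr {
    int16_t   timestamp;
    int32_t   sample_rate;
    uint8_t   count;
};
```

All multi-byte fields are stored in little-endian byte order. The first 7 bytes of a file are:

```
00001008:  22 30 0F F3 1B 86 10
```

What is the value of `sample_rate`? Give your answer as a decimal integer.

`sample_rate` follows `timestamp` (2 bytes), so it starts at byte offset 2 and occupies 4 bytes.
Bytes at offsets 2..5: 0F F3 1B 86.
Little-endian: lowest address holds the least-significant byte.
Reassemble most-significant byte first: 86 1B F3 0F → 0x861BF30F.
Top bit is set, so as a signed 32-bit value this is 0x861BF30F − 2^32 = -2044988657.

-2044988657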